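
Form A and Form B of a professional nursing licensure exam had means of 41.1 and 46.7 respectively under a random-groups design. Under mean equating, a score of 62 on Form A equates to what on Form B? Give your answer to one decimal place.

Mean equating: y = x + (M_Y − M_X) = 62 + (46.7 − 41.1) = 67.6

67.6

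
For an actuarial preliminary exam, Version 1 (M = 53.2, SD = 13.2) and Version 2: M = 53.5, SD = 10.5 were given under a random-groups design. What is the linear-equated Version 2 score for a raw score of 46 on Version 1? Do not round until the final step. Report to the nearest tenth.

47.8

Linear equating: y = (SD_Y/SD_X)(x − M_X) + M_Y
y = (10.5/13.2)(46 − 53.2) + 53.5
y = 0.795455 × -7.2 + 53.5 = -5.7273 + 53.5 = 47.8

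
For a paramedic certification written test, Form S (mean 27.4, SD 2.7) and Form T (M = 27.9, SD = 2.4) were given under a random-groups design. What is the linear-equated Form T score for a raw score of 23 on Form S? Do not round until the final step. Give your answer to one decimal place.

24.0

Linear equating: y = (SD_Y/SD_X)(x − M_X) + M_Y
y = (2.4/2.7)(23 − 27.4) + 27.9
y = 0.888889 × -4.4 + 27.9 = -3.9111 + 27.9 = 24.0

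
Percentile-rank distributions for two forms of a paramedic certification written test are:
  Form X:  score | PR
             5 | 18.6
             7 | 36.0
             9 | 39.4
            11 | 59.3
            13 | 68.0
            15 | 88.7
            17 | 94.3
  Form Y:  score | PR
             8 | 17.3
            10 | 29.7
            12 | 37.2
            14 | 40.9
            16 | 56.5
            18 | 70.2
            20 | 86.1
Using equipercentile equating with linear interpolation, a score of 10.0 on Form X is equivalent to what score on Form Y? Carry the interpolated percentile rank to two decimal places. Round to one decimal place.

PR of 10.0 on Form X: 39.4 + (10.0 − 9)/(11 − 9) × (59.3 − 39.4) = 49.35
On Form Y, PR 49.35 falls between score 14 (PR 40.9) and 16 (PR 56.5).
Interpolate: 14 + (49.35 − 40.9)/(56.5 − 40.9) × (16 − 14) = 15.1

15.1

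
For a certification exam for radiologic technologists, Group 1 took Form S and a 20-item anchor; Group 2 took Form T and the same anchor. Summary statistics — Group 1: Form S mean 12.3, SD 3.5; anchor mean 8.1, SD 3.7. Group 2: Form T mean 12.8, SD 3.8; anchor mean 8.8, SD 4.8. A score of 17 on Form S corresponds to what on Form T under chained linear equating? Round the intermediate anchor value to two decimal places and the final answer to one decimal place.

Form S → anchor (Group 1): v = (3.7/3.5)(17 − 12.3) + 8.1 = 13.07
anchor → Form T (Group 2): y = (3.8/4.8)(13.07 − 8.8) + 12.8 = 16.2

16.2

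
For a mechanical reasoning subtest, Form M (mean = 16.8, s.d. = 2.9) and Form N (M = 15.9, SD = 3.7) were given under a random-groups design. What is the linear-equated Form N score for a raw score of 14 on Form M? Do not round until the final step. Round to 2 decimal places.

12.33

Linear equating: y = (SD_Y/SD_X)(x − M_X) + M_Y
y = (3.7/2.9)(14 − 16.8) + 15.9
y = 1.275862 × -2.8 + 15.9 = -3.5724 + 15.9 = 12.33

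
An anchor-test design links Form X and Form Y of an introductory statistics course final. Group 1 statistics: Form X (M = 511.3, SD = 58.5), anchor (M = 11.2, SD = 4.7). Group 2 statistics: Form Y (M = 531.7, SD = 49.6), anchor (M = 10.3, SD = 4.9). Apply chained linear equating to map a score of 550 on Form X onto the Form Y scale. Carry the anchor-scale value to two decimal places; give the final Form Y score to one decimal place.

Form X → anchor (Group 1): v = (4.7/58.5)(550 − 511.3) + 11.2 = 14.31
anchor → Form Y (Group 2): y = (49.6/4.9)(14.31 − 10.3) + 531.7 = 572.3

572.3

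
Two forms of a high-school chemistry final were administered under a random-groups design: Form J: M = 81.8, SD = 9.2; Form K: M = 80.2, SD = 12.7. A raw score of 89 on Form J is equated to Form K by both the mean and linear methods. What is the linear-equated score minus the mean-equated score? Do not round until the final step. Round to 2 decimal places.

Mean-equated: 89 + (80.2 − 81.8) = 87.40
Linear-equated: (12.7/9.2)(89 − 81.8) + 80.2 = 90.139
Difference = 90.139 − 87.40 = 2.74

2.74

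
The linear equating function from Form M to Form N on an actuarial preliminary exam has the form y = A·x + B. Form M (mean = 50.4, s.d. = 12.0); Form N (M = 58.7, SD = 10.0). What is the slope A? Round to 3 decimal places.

A = SD_Y / SD_X = 10.0 / 12.0 = 0.833

0.833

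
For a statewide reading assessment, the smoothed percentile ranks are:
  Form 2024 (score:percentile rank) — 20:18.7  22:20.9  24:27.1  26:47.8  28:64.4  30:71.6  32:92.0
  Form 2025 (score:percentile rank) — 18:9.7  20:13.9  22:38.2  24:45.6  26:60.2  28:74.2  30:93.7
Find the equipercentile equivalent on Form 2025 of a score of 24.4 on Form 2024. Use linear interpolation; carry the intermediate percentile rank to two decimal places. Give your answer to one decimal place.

21.4

PR of 24.4 on Form 2024: 27.1 + (24.4 − 24)/(26 − 24) × (47.8 − 27.1) = 31.24
On Form 2025, PR 31.24 falls between score 20 (PR 13.9) and 22 (PR 38.2).
Interpolate: 20 + (31.24 − 13.9)/(38.2 − 13.9) × (22 − 20) = 21.4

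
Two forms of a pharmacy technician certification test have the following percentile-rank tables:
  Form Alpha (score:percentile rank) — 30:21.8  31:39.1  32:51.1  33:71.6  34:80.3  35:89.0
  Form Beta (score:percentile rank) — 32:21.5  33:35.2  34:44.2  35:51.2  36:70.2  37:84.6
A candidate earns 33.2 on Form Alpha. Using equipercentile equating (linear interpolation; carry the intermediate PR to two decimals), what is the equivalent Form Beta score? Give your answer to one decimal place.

PR of 33.2 on Form Alpha: 71.6 + (33.2 − 33)/(34 − 33) × (80.3 − 71.6) = 73.34
On Form Beta, PR 73.34 falls between score 36 (PR 70.2) and 37 (PR 84.6).
Interpolate: 36 + (73.34 − 70.2)/(84.6 − 70.2) × (37 − 36) = 36.2

36.2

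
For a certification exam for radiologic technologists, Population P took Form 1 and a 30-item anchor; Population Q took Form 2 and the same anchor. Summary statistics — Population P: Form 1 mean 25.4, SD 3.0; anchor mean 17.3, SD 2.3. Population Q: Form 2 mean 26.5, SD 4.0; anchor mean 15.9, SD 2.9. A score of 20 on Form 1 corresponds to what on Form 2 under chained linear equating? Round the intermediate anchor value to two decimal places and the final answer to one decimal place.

Form 1 → anchor (Population P): v = (2.3/3.0)(20 − 25.4) + 17.3 = 13.16
anchor → Form 2 (Population Q): y = (4.0/2.9)(13.16 − 15.9) + 26.5 = 22.7

22.7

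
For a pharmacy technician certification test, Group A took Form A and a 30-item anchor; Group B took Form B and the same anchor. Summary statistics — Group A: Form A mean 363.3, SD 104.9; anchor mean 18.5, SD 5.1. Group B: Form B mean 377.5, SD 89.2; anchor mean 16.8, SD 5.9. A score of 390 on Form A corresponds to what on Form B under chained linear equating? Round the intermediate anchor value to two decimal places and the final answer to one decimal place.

Form A → anchor (Group A): v = (5.1/104.9)(390 − 363.3) + 18.5 = 19.80
anchor → Form B (Group B): y = (89.2/5.9)(19.80 − 16.8) + 377.5 = 422.9

422.9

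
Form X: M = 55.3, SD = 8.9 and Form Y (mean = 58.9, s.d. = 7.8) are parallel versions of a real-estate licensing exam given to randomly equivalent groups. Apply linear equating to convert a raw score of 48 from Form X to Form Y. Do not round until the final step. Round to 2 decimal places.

Linear equating: y = (SD_Y/SD_X)(x − M_X) + M_Y
y = (7.8/8.9)(48 − 55.3) + 58.9
y = 0.876404 × -7.3 + 58.9 = -6.3978 + 58.9 = 52.50

52.50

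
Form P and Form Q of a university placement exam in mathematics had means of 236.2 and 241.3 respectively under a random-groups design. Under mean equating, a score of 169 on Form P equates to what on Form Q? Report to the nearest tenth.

174.1

Mean equating: y = x + (M_Y − M_X) = 169 + (241.3 − 236.2) = 174.1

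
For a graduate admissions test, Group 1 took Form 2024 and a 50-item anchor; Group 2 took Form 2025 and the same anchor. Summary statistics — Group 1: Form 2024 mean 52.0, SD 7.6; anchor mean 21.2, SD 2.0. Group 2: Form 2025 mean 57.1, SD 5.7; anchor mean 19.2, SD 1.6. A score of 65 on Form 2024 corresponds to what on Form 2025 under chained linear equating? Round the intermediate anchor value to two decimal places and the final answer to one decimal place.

Form 2024 → anchor (Group 1): v = (2.0/7.6)(65 − 52.0) + 21.2 = 24.62
anchor → Form 2025 (Group 2): y = (5.7/1.6)(24.62 − 19.2) + 57.1 = 76.4

76.4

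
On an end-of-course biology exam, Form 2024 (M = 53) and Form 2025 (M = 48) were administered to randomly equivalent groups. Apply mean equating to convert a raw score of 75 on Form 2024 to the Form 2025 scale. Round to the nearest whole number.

Mean equating: y = x + (M_Y − M_X) = 75 + (48 − 53) = 70

70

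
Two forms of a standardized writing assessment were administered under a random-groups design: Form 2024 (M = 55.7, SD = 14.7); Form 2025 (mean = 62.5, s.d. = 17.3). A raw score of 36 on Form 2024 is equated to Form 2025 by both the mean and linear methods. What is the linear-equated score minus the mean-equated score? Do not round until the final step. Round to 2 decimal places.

-3.48

Mean-equated: 36 + (62.5 − 55.7) = 42.80
Linear-equated: (17.3/14.7)(36 − 55.7) + 62.5 = 39.316
Difference = 39.316 − 42.80 = -3.48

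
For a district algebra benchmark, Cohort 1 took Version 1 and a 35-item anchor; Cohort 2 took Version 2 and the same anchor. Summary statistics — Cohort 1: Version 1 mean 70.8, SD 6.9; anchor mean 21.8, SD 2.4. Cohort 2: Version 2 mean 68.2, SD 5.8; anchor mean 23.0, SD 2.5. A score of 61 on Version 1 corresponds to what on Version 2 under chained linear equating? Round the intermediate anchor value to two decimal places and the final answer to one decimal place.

Version 1 → anchor (Cohort 1): v = (2.4/6.9)(61 − 70.8) + 21.8 = 18.39
anchor → Version 2 (Cohort 2): y = (5.8/2.5)(18.39 − 23.0) + 68.2 = 57.5

57.5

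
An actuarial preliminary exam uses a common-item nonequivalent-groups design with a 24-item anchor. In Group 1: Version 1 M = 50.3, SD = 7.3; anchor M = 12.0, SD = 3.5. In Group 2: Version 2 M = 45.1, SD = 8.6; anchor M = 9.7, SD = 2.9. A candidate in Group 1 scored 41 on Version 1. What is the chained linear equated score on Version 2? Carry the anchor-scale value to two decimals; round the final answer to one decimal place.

38.7

Version 1 → anchor (Group 1): v = (3.5/7.3)(41 − 50.3) + 12.0 = 7.54
anchor → Version 2 (Group 2): y = (8.6/2.9)(7.54 − 9.7) + 45.1 = 38.7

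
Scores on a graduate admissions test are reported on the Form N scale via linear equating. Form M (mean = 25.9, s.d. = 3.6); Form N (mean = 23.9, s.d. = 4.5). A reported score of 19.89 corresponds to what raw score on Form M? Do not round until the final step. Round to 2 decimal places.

22.69

Invert y = (SD_Y/SD_X)(x − M_X) + M_Y:
x = (SD_X/SD_Y)(y − M_Y) + M_X = (3.6/4.5)(19.89 − 23.9) + 25.9
x = 0.800000 × -4.010 + 25.9 = 22.69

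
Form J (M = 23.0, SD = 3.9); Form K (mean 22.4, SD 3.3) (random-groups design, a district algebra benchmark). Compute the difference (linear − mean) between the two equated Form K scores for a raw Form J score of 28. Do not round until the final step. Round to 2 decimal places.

Mean-equated: 28 + (22.4 − 23.0) = 27.40
Linear-equated: (3.3/3.9)(28 − 23.0) + 22.4 = 26.631
Difference = 26.631 − 27.40 = -0.77

-0.77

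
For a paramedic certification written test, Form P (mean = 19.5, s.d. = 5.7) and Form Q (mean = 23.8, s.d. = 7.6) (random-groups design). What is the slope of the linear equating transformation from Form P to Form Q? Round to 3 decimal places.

A = SD_Y / SD_X = 7.6 / 5.7 = 1.333

1.333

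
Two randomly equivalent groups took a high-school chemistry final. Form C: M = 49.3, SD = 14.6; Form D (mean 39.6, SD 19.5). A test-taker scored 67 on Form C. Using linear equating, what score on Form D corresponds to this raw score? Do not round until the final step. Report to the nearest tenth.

Linear equating: y = (SD_Y/SD_X)(x − M_X) + M_Y
y = (19.5/14.6)(67 − 49.3) + 39.6
y = 1.335616 × 17.7 + 39.6 = 23.6404 + 39.6 = 63.2

63.2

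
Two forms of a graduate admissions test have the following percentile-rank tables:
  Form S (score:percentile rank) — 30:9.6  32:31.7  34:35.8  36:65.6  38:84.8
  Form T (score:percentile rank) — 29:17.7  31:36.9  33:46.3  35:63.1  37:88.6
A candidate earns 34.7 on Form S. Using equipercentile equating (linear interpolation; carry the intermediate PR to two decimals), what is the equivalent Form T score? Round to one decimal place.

33.0

PR of 34.7 on Form S: 35.8 + (34.7 − 34)/(36 − 34) × (65.6 − 35.8) = 46.23
On Form T, PR 46.23 falls between score 31 (PR 36.9) and 33 (PR 46.3).
Interpolate: 31 + (46.23 − 36.9)/(46.3 − 36.9) × (33 − 31) = 33.0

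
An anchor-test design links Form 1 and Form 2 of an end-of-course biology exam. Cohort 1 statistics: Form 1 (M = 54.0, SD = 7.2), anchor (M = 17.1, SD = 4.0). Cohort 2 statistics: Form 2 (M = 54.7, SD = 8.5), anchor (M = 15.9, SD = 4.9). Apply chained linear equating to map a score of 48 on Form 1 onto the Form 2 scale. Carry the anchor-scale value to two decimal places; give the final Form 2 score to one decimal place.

51.0

Form 1 → anchor (Cohort 1): v = (4.0/7.2)(48 − 54.0) + 17.1 = 13.77
anchor → Form 2 (Cohort 2): y = (8.5/4.9)(13.77 − 15.9) + 54.7 = 51.0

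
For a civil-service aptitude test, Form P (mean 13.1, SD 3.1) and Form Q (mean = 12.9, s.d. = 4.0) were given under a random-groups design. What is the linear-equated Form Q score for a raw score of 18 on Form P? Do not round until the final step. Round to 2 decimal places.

Linear equating: y = (SD_Y/SD_X)(x − M_X) + M_Y
y = (4.0/3.1)(18 − 13.1) + 12.9
y = 1.290323 × 4.9 + 12.9 = 6.3226 + 12.9 = 19.22

19.22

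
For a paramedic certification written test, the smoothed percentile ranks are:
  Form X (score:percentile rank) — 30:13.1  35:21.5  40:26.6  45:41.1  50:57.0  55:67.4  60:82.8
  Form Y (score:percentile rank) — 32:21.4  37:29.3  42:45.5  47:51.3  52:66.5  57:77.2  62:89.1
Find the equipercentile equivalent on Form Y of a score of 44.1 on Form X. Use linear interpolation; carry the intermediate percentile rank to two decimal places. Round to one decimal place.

39.8

PR of 44.1 on Form X: 26.6 + (44.1 − 40)/(45 − 40) × (41.1 − 26.6) = 38.49
On Form Y, PR 38.49 falls between score 37 (PR 29.3) and 42 (PR 45.5).
Interpolate: 37 + (38.49 − 29.3)/(45.5 − 29.3) × (42 − 37) = 39.8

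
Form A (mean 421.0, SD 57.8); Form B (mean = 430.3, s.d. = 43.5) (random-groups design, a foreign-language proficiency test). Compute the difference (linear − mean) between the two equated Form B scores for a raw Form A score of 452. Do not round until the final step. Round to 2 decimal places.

Mean-equated: 452 + (430.3 − 421.0) = 461.30
Linear-equated: (43.5/57.8)(452 − 421.0) + 430.3 = 453.630
Difference = 453.630 − 461.30 = -7.67

-7.67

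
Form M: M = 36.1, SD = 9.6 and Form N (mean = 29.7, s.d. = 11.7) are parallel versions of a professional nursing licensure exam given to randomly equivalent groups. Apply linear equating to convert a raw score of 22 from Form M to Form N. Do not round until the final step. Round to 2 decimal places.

12.52

Linear equating: y = (SD_Y/SD_X)(x − M_X) + M_Y
y = (11.7/9.6)(22 − 36.1) + 29.7
y = 1.218750 × -14.1 + 29.7 = -17.1844 + 29.7 = 12.52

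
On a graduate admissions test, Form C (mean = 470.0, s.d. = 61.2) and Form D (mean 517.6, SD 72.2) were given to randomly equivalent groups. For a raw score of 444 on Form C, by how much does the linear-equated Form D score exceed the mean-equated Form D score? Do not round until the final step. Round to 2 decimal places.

-4.67

Mean-equated: 444 + (517.6 − 470.0) = 491.60
Linear-equated: (72.2/61.2)(444 − 470.0) + 517.6 = 486.927
Difference = 486.927 − 491.60 = -4.67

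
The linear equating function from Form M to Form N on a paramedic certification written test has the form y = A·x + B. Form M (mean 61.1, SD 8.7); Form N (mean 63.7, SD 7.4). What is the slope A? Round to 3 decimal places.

0.851

A = SD_Y / SD_X = 7.4 / 8.7 = 0.851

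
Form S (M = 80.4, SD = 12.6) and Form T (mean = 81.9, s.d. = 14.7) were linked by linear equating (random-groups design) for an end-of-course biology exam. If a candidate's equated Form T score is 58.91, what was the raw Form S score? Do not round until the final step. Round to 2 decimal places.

Invert y = (SD_Y/SD_X)(x − M_X) + M_Y:
x = (SD_X/SD_Y)(y − M_Y) + M_X = (12.6/14.7)(58.91 − 81.9) + 80.4
x = 0.857143 × -22.990 + 80.4 = 60.69

60.69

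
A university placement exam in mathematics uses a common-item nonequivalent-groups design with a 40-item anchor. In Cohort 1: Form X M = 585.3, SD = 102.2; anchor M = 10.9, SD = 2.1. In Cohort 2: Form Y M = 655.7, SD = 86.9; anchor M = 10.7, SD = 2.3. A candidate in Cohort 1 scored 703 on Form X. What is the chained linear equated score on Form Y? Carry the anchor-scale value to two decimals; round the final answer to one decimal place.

754.7

Form X → anchor (Cohort 1): v = (2.1/102.2)(703 − 585.3) + 10.9 = 13.32
anchor → Form Y (Cohort 2): y = (86.9/2.3)(13.32 − 10.7) + 655.7 = 754.7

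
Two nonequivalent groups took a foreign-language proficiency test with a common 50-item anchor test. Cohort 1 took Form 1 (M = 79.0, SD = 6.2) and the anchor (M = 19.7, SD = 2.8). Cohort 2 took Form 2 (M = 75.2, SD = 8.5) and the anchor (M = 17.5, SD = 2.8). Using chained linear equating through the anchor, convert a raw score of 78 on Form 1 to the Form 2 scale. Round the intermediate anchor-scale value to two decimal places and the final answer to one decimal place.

Form 1 → anchor (Cohort 1): v = (2.8/6.2)(78 − 79.0) + 19.7 = 19.25
anchor → Form 2 (Cohort 2): y = (8.5/2.8)(19.25 − 17.5) + 75.2 = 80.5

80.5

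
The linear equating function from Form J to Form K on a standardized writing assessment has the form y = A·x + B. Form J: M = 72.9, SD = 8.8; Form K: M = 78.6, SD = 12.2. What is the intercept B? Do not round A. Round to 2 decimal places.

A = SD_Y / SD_X = 12.2 / 8.8 = 1.386364
B = M_Y − A·M_X = 78.6 − 1.386364 × 72.9 = -22.47

-22.47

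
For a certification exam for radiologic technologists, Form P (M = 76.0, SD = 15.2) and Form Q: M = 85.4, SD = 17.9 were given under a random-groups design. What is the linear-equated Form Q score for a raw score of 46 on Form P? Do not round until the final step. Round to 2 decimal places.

50.07

Linear equating: y = (SD_Y/SD_X)(x − M_X) + M_Y
y = (17.9/15.2)(46 − 76.0) + 85.4
y = 1.177632 × -30.0 + 85.4 = -35.3289 + 85.4 = 50.07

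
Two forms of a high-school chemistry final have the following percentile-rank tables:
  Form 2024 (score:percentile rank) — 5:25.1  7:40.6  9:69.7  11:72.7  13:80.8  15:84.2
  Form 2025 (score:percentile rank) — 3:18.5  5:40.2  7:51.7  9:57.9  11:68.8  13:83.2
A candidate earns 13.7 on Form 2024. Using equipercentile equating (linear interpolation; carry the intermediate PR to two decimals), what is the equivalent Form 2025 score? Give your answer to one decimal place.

12.8

PR of 13.7 on Form 2024: 80.8 + (13.7 − 13)/(15 − 13) × (84.2 − 80.8) = 81.99
On Form 2025, PR 81.99 falls between score 11 (PR 68.8) and 13 (PR 83.2).
Interpolate: 11 + (81.99 − 68.8)/(83.2 − 68.8) × (13 − 11) = 12.8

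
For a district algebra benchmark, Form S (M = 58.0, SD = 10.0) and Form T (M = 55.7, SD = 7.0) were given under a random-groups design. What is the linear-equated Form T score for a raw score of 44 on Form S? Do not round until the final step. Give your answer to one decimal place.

Linear equating: y = (SD_Y/SD_X)(x − M_X) + M_Y
y = (7.0/10.0)(44 − 58.0) + 55.7
y = 0.700000 × -14.0 + 55.7 = -9.8000 + 55.7 = 45.9

45.9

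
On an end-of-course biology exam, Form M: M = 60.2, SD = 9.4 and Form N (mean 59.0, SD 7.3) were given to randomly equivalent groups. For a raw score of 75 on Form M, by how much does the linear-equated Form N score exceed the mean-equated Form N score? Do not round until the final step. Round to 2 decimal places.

-3.31

Mean-equated: 75 + (59.0 − 60.2) = 73.80
Linear-equated: (7.3/9.4)(75 − 60.2) + 59.0 = 70.494
Difference = 70.494 − 73.80 = -3.31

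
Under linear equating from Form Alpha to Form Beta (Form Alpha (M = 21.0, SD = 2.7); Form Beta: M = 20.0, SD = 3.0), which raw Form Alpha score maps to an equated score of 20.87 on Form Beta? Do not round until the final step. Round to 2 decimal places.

21.78

Invert y = (SD_Y/SD_X)(x − M_X) + M_Y:
x = (SD_X/SD_Y)(y − M_Y) + M_X = (2.7/3.0)(20.87 − 20.0) + 21.0
x = 0.900000 × 0.870 + 21.0 = 21.78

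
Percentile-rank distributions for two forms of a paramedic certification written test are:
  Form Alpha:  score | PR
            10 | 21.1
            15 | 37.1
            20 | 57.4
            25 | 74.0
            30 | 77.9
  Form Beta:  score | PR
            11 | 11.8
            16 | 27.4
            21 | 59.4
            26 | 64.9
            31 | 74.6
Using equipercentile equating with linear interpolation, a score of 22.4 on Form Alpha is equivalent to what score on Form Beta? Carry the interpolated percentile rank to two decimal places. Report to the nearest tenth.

26.2

PR of 22.4 on Form Alpha: 57.4 + (22.4 − 20)/(25 − 20) × (74.0 − 57.4) = 65.37
On Form Beta, PR 65.37 falls between score 26 (PR 64.9) and 31 (PR 74.6).
Interpolate: 26 + (65.37 − 64.9)/(74.6 − 64.9) × (31 − 26) = 26.2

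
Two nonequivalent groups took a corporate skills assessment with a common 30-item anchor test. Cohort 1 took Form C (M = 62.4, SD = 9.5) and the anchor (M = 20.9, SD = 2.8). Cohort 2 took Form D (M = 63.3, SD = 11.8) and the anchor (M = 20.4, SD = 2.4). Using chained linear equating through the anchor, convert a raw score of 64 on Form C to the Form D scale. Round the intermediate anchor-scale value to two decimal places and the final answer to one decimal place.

Form C → anchor (Cohort 1): v = (2.8/9.5)(64 − 62.4) + 20.9 = 21.37
anchor → Form D (Cohort 2): y = (11.8/2.4)(21.37 − 20.4) + 63.3 = 68.1

68.1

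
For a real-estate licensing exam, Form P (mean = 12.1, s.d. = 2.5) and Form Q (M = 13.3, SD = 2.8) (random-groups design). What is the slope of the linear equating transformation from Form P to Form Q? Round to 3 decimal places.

1.120

A = SD_Y / SD_X = 2.8 / 2.5 = 1.120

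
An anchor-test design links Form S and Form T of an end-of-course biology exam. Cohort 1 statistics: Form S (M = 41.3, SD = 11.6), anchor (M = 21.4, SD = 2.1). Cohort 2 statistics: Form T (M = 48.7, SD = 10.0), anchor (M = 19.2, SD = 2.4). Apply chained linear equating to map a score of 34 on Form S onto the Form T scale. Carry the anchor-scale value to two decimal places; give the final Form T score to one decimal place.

Form S → anchor (Cohort 1): v = (2.1/11.6)(34 − 41.3) + 21.4 = 20.08
anchor → Form T (Cohort 2): y = (10.0/2.4)(20.08 − 19.2) + 48.7 = 52.4

52.4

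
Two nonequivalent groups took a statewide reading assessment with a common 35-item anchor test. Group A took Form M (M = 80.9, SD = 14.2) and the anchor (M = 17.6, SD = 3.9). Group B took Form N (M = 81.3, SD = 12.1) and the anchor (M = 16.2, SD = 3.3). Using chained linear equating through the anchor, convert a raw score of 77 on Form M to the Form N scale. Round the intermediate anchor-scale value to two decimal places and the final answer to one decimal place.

82.5

Form M → anchor (Group A): v = (3.9/14.2)(77 − 80.9) + 17.6 = 16.53
anchor → Form N (Group B): y = (12.1/3.3)(16.53 − 16.2) + 81.3 = 82.5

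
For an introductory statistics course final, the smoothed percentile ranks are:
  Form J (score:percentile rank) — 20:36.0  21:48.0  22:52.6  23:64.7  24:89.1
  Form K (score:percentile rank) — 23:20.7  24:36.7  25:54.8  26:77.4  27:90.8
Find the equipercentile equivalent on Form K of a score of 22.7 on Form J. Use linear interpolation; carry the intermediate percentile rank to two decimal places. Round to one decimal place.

PR of 22.7 on Form J: 52.6 + (22.7 − 22)/(23 − 22) × (64.7 − 52.6) = 61.07
On Form K, PR 61.07 falls between score 25 (PR 54.8) and 26 (PR 77.4).
Interpolate: 25 + (61.07 − 54.8)/(77.4 − 54.8) × (26 − 25) = 25.3

25.3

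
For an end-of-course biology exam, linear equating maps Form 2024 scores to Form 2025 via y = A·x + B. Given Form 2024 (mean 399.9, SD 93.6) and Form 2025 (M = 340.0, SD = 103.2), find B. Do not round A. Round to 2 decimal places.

-100.92

A = SD_Y / SD_X = 103.2 / 93.6 = 1.102564
B = M_Y − A·M_X = 340.0 − 1.102564 × 399.9 = -100.92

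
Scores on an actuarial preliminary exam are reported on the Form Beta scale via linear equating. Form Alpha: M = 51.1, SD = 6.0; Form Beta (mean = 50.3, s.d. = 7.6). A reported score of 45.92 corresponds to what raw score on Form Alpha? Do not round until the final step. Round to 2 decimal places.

Invert y = (SD_Y/SD_X)(x − M_X) + M_Y:
x = (SD_X/SD_Y)(y − M_Y) + M_X = (6.0/7.6)(45.92 − 50.3) + 51.1
x = 0.789474 × -4.380 + 51.1 = 47.64

47.64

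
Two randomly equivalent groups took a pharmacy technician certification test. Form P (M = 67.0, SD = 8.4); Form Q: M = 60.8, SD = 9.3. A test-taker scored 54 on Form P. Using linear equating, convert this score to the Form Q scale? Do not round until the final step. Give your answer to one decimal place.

46.4

Linear equating: y = (SD_Y/SD_X)(x − M_X) + M_Y
y = (9.3/8.4)(54 − 67.0) + 60.8
y = 1.107143 × -13.0 + 60.8 = -14.3929 + 60.8 = 46.4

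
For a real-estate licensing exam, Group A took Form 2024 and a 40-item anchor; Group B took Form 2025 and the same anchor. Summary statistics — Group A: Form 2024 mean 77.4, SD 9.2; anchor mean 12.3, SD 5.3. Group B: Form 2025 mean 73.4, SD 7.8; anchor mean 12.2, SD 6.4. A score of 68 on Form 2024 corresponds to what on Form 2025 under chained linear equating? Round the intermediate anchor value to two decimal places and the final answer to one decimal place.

66.9

Form 2024 → anchor (Group A): v = (5.3/9.2)(68 − 77.4) + 12.3 = 6.88
anchor → Form 2025 (Group B): y = (7.8/6.4)(6.88 − 12.2) + 73.4 = 66.9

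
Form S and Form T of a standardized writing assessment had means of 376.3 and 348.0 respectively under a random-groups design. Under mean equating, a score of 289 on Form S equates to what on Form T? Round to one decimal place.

260.7

Mean equating: y = x + (M_Y − M_X) = 289 + (348.0 − 376.3) = 260.7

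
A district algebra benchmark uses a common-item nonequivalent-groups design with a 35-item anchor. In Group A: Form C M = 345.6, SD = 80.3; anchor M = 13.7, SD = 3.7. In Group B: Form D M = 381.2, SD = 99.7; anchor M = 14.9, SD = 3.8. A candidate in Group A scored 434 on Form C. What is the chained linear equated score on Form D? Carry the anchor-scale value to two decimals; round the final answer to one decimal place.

456.5

Form C → anchor (Group A): v = (3.7/80.3)(434 − 345.6) + 13.7 = 17.77
anchor → Form D (Group B): y = (99.7/3.8)(17.77 − 14.9) + 381.2 = 456.5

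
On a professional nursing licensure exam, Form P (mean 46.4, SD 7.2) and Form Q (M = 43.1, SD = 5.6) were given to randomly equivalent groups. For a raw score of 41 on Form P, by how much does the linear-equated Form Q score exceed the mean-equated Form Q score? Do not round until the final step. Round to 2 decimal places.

1.20

Mean-equated: 41 + (43.1 − 46.4) = 37.70
Linear-equated: (5.6/7.2)(41 − 46.4) + 43.1 = 38.900
Difference = 38.900 − 37.70 = 1.20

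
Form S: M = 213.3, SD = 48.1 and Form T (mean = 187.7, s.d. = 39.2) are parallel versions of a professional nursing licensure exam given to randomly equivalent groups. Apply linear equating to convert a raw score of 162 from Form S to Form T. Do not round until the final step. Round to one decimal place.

145.9

Linear equating: y = (SD_Y/SD_X)(x − M_X) + M_Y
y = (39.2/48.1)(162 − 213.3) + 187.7
y = 0.814969 × -51.3 + 187.7 = -41.8079 + 187.7 = 145.9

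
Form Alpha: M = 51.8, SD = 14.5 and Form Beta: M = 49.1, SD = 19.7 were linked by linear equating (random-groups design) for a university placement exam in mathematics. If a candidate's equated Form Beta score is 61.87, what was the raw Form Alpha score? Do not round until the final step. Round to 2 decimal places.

61.20

Invert y = (SD_Y/SD_X)(x − M_X) + M_Y:
x = (SD_X/SD_Y)(y − M_Y) + M_X = (14.5/19.7)(61.87 − 49.1) + 51.8
x = 0.736041 × 12.770 + 51.8 = 61.20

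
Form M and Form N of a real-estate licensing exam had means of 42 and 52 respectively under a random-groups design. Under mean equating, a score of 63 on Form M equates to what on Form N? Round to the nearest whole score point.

73

Mean equating: y = x + (M_Y − M_X) = 63 + (52 − 42) = 73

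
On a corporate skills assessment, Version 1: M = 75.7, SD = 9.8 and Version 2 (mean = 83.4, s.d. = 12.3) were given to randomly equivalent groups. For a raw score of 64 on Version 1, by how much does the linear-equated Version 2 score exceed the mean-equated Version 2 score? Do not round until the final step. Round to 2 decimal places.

Mean-equated: 64 + (83.4 − 75.7) = 71.70
Linear-equated: (12.3/9.8)(64 − 75.7) + 83.4 = 68.715
Difference = 68.715 − 71.70 = -2.98

-2.98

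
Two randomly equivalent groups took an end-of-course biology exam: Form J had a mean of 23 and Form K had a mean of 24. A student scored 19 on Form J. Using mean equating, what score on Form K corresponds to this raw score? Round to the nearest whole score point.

20

Mean equating: y = x + (M_Y − M_X) = 19 + (24 − 23) = 20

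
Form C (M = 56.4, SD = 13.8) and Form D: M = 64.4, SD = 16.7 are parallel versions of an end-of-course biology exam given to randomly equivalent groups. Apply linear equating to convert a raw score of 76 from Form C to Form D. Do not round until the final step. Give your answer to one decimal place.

Linear equating: y = (SD_Y/SD_X)(x − M_X) + M_Y
y = (16.7/13.8)(76 − 56.4) + 64.4
y = 1.210145 × 19.6 + 64.4 = 23.7188 + 64.4 = 88.1

88.1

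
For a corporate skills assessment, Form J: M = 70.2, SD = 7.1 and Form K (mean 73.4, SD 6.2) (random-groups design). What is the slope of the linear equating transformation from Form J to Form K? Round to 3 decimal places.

A = SD_Y / SD_X = 6.2 / 7.1 = 0.873

0.873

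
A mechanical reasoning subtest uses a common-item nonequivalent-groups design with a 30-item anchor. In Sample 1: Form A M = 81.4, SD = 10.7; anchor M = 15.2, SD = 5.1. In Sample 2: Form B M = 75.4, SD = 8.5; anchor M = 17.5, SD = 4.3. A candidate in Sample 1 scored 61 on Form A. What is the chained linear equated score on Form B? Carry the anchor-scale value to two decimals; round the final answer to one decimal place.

Form A → anchor (Sample 1): v = (5.1/10.7)(61 − 81.4) + 15.2 = 5.48
anchor → Form B (Sample 2): y = (8.5/4.3)(5.48 − 17.5) + 75.4 = 51.6

51.6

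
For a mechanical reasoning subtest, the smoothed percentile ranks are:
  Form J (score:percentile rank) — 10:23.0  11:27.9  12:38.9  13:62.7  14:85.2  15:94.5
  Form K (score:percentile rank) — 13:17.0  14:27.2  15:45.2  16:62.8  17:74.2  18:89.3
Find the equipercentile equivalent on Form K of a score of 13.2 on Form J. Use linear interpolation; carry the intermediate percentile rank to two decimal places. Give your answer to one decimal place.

16.4

PR of 13.2 on Form J: 62.7 + (13.2 − 13)/(14 − 13) × (85.2 − 62.7) = 67.20
On Form K, PR 67.20 falls between score 16 (PR 62.8) and 17 (PR 74.2).
Interpolate: 16 + (67.20 − 62.8)/(74.2 − 62.8) × (17 − 16) = 16.4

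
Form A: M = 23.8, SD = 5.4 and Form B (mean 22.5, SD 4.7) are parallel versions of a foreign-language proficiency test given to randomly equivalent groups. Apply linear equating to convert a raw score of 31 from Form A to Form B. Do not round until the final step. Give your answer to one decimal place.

Linear equating: y = (SD_Y/SD_X)(x − M_X) + M_Y
y = (4.7/5.4)(31 − 23.8) + 22.5
y = 0.870370 × 7.2 + 22.5 = 6.2667 + 22.5 = 28.8

28.8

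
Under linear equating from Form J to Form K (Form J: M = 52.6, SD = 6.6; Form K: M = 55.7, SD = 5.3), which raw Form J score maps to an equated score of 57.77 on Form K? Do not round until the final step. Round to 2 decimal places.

55.18

Invert y = (SD_Y/SD_X)(x − M_X) + M_Y:
x = (SD_X/SD_Y)(y − M_Y) + M_X = (6.6/5.3)(57.77 − 55.7) + 52.6
x = 1.245283 × 2.070 + 52.6 = 55.18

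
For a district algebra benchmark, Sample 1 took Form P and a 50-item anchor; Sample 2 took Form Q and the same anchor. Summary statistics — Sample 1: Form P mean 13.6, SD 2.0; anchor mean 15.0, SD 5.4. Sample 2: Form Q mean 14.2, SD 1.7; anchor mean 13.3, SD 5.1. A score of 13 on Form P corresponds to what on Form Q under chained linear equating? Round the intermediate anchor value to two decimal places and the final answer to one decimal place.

Form P → anchor (Sample 1): v = (5.4/2.0)(13 − 13.6) + 15.0 = 13.38
anchor → Form Q (Sample 2): y = (1.7/5.1)(13.38 − 13.3) + 14.2 = 14.2

14.2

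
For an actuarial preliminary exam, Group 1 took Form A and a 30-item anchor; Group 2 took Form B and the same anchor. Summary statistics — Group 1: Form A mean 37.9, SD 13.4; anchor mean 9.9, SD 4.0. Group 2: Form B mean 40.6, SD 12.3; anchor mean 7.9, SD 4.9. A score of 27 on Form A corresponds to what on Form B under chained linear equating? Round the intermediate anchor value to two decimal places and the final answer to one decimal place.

37.5

Form A → anchor (Group 1): v = (4.0/13.4)(27 − 37.9) + 9.9 = 6.65
anchor → Form B (Group 2): y = (12.3/4.9)(6.65 − 7.9) + 40.6 = 37.5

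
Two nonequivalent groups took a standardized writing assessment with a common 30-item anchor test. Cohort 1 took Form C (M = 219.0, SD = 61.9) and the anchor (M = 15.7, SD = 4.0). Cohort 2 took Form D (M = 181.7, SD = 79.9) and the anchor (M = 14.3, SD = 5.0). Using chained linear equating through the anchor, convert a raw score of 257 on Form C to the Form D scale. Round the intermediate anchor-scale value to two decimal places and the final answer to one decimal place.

Form C → anchor (Cohort 1): v = (4.0/61.9)(257 − 219.0) + 15.7 = 18.16
anchor → Form D (Cohort 2): y = (79.9/5.0)(18.16 − 14.3) + 181.7 = 243.4

243.4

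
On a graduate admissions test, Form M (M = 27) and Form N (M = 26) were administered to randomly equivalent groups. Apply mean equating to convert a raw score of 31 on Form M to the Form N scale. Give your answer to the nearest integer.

30

Mean equating: y = x + (M_Y − M_X) = 31 + (26 − 27) = 30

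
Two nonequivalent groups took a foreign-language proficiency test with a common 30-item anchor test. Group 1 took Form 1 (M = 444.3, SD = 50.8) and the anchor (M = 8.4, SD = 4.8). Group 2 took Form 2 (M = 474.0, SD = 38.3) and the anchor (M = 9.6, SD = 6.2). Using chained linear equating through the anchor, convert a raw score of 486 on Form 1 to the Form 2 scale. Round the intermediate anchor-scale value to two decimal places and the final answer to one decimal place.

Form 1 → anchor (Group 1): v = (4.8/50.8)(486 − 444.3) + 8.4 = 12.34
anchor → Form 2 (Group 2): y = (38.3/6.2)(12.34 − 9.6) + 474.0 = 490.9

490.9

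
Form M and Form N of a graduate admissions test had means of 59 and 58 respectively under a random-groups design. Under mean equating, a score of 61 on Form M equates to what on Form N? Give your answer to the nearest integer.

60

Mean equating: y = x + (M_Y − M_X) = 61 + (58 − 59) = 60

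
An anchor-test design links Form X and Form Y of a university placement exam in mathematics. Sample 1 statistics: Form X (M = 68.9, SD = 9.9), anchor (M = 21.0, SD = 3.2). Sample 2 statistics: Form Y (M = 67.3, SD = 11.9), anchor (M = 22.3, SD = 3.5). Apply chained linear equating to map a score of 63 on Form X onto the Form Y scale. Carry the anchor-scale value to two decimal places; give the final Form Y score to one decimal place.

56.4

Form X → anchor (Sample 1): v = (3.2/9.9)(63 − 68.9) + 21.0 = 19.09
anchor → Form Y (Sample 2): y = (11.9/3.5)(19.09 − 22.3) + 67.3 = 56.4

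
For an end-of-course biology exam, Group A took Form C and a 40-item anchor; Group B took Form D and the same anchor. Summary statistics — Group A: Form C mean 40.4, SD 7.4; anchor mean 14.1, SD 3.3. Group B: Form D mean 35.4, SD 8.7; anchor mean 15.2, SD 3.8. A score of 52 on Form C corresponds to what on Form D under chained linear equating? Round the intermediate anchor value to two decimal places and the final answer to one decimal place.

44.7

Form C → anchor (Group A): v = (3.3/7.4)(52 − 40.4) + 14.1 = 19.27
anchor → Form D (Group B): y = (8.7/3.8)(19.27 − 15.2) + 35.4 = 44.7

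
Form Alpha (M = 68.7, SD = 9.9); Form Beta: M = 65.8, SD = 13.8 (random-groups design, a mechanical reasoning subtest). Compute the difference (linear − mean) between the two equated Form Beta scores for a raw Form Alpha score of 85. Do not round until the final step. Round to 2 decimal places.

6.42

Mean-equated: 85 + (65.8 − 68.7) = 82.10
Linear-equated: (13.8/9.9)(85 − 68.7) + 65.8 = 88.521
Difference = 88.521 − 82.10 = 6.42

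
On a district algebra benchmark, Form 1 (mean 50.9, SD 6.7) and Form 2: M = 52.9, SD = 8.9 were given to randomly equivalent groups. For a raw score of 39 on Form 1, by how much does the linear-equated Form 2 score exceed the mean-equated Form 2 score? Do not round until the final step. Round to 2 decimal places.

-3.91

Mean-equated: 39 + (52.9 − 50.9) = 41.00
Linear-equated: (8.9/6.7)(39 − 50.9) + 52.9 = 37.093
Difference = 37.093 − 41.00 = -3.91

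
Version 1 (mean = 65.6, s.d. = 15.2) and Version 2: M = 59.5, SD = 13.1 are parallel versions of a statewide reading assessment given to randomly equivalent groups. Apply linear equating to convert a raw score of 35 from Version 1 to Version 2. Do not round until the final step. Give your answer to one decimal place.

33.1

Linear equating: y = (SD_Y/SD_X)(x − M_X) + M_Y
y = (13.1/15.2)(35 − 65.6) + 59.5
y = 0.861842 × -30.6 + 59.5 = -26.3724 + 59.5 = 33.1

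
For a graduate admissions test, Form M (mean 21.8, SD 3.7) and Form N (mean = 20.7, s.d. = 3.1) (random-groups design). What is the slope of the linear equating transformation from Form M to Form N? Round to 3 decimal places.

A = SD_Y / SD_X = 3.1 / 3.7 = 0.838

0.838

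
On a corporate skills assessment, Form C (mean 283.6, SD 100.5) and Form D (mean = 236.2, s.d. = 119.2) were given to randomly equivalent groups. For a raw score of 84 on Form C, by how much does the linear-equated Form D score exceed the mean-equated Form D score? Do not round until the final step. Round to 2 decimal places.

Mean-equated: 84 + (236.2 − 283.6) = 36.60
Linear-equated: (119.2/100.5)(84 − 283.6) + 236.2 = -0.540
Difference = -0.540 − 36.60 = -37.14

-37.14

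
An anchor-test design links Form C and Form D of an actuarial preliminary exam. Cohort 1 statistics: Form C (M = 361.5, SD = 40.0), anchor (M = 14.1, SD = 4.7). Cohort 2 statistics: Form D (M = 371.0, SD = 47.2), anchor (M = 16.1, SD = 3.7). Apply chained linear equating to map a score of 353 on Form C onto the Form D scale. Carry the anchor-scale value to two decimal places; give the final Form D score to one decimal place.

332.7

Form C → anchor (Cohort 1): v = (4.7/40.0)(353 − 361.5) + 14.1 = 13.10
anchor → Form D (Cohort 2): y = (47.2/3.7)(13.10 − 16.1) + 371.0 = 332.7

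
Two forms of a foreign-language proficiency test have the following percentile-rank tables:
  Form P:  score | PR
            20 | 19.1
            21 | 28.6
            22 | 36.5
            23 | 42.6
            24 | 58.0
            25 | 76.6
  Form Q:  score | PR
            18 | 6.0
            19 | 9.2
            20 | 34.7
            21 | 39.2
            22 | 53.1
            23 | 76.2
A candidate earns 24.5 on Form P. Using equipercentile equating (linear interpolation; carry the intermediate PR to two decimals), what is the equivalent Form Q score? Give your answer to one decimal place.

PR of 24.5 on Form P: 58.0 + (24.5 − 24)/(25 − 24) × (76.6 − 58.0) = 67.30
On Form Q, PR 67.30 falls between score 22 (PR 53.1) and 23 (PR 76.2).
Interpolate: 22 + (67.30 − 53.1)/(76.2 − 53.1) × (23 − 22) = 22.6

22.6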